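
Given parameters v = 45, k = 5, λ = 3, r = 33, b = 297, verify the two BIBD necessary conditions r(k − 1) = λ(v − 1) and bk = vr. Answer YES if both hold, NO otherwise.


Condition (i): r(k − 1) = 33·4 = 132; λ(v − 1) = 3·44 = 132. Match? YES.
Condition (ii): bk = 297·5 = 1485; vr = 45·33 = 1485. Match? YES.
Both conditions hold? YES.

YES


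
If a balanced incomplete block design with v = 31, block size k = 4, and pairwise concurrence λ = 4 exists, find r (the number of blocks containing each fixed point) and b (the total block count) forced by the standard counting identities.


Any 2-(v, k, λ) BIBD satisfies two necessary conditions:
  (i)  Each point sits in r blocks, and counting incidences through any fixed point gives r(k − 1) = λ(v − 1), so r = λ(v − 1)/(k − 1).
  (ii) Total incidences bk = vr, so b = vr/k.
Step 1: r = λ(v − 1)/(k − 1) = 4·(31 − 1)/(4 − 1) = 4·30/3 = 120/3 = 40.
Step 2: b = vr/k = 31·40/4 = 1240/4 = 310.
Check integrality: r = 40 ∈ Z ✓, b = 310 ∈ Z ✓.
(These identities are necessary conditions: they determine r and b for any design with these parameters, but do not by themselves prove that one exists.)

r = 40, b = 310.


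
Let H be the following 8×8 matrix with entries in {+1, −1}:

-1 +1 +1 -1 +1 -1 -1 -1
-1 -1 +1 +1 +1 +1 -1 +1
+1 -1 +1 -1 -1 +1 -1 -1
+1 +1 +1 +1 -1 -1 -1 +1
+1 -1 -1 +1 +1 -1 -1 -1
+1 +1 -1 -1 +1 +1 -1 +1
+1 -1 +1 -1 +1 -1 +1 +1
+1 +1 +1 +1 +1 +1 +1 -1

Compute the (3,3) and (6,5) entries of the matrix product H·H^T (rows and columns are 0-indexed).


Row 3 of H: [1, 1, 1, 1, -1, -1, -1, 1].
Row 5 of H: [1, 1, -1, -1, 1, 1, -1, 1].
Row 6 of H: [1, -1, 1, -1, 1, -1, 1, 1].
(H·H^T)[3][3] = Σ_j H[3][j]·H[3][j] = (1)² + (1)² + (1)² + (1)² + (-1)² + (-1)² + (-1)² + (1)² = 1 + 1 + 1 + 1 + 1 + 1 + 1 + 1 = 8.
(H·H^T)[6][5] = Σ_j H[6][j]·H[5][j] = (1)·(1) + (-1)·(1) + (1)·(-1) + (-1)·(-1) + (1)·(1) + (-1)·(1) + (1)·(-1) + (1)·(1) = 1 + -1 + -1 + 1 + 1 + -1 + -1 + 1 = 0.
So rows 6 and 5 are orthogonal; the diagonal entry equals n = 8.

(3,3) entry = 8; (6,5) entry = 0.


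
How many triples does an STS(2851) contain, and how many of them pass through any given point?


An STS(v) is a 2-(v, 3, 1) BIBD: block size k = 3, λ = 1.
Replication: r(k − 1) = λ(v − 1) ⇒ r·2 = 2851 − 1 = 2850 ⇒ r = 1425.
Block count: b = v(v − 1)/6 = 2851·2850/6 = 8125350/6 = 1354225.

r = 1425, b = 1354225.


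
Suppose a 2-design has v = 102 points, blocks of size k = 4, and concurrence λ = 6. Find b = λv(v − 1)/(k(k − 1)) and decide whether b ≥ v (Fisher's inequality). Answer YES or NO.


b = λv(v − 1)/(k(k − 1)) = 6·102·101/(4·3) = 61812/12 = 5151.
Compare with v = 102: b ≥ v, so Fisher's inequality holds.

YES


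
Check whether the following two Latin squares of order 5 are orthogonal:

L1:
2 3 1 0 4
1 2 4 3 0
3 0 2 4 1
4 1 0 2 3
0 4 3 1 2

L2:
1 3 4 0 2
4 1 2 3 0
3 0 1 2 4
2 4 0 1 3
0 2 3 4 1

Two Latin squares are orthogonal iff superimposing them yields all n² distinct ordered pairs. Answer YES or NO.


Form the n² = 25 superimposed pairs (L1[i][j], L2[i][j]), row by row (rows and columns indexed from 0):
row 0: (2,1) (3,3) (1,4) (0,0) (4,2)
row 1: (1,4) (2,1) (4,2) (3,3) (0,0)
row 2: (3,3) (0,0) (2,1) (4,2) (1,4)
row 3: (4,2) (1,4) (0,0) (2,1) (3,3)
row 4: (0,0) (4,2) (3,3) (1,4) (2,1)
Orthogonality requires all 25 pairs distinct.
But the pair (1,4) repeats: cell (0,2) has L1 = 1, L2 = 4, and cell (1,0) has L1 = 1, L2 = 4.
A repeated pair means some other pair never occurs (only 5 distinct pairs out of 25), so the squares are not orthogonal.
Conclusion: NO.

NO


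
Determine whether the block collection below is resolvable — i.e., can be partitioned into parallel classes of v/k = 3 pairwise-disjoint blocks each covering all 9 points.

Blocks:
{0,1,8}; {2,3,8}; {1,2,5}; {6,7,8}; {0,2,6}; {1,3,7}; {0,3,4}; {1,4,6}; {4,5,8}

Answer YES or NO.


v = 9, block size k = 3, number of blocks = 9.
For resolvability, blocks must partition into parallel classes of size v/k = 3.
Total blocks must therefore be a multiple of 3: 9 = 3·3 + 0 ⇒ divisible ✓.
Consider block {0,1,8}. It intersects every other block in the collection, so no parallel class of size 3 can contain it.
Since every block must belong to some parallel class in a resolution, the collection cannot be partitioned into parallel classes.
Resolvable? NO.

NO


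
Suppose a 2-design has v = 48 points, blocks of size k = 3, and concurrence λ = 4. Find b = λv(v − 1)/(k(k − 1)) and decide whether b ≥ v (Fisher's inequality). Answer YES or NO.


r = λ(v − 1)/(k − 1) = 4·47/2 = 94.
b = vr/k = 48·94/3 = 1504.
Fisher's inequality: b ≥ v ⇔ 1504 ≥ 48? YES.

YES


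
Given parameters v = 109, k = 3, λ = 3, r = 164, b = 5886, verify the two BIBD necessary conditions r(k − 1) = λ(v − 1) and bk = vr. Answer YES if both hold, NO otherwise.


Condition (i): r(k − 1) = 164·2 = 328; λ(v − 1) = 3·108 = 324. Match? NO.
Condition (ii): bk = 5886·3 = 17658; vr = 109·164 = 17876. Match? NO.
Both conditions hold? NO.

NO


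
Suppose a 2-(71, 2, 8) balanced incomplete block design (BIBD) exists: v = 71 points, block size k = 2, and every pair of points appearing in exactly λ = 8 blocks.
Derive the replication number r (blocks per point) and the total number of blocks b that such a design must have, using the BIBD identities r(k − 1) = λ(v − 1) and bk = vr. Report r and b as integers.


Any 2-(v, k, λ) BIBD satisfies two necessary conditions:
  (i)  Each point sits in r blocks, and counting incidences through any fixed point gives r(k − 1) = λ(v − 1), so r = λ(v − 1)/(k − 1).
  (ii) Total incidences bk = vr, so b = vr/k.
Step 1: r = λ(v − 1)/(k − 1) = 8·(71 − 1)/(2 − 1) = 8·70/1 = 560/1 = 560.
Step 2: b = vr/k = 71·560/2 = 39760/2 = 19880.
Check integrality: r = 560 ∈ Z ✓, b = 19880 ∈ Z ✓.
(These identities are necessary conditions: they determine r and b for any design with these parameters, but do not by themselves prove that one exists.)

r = 560, b = 19880.


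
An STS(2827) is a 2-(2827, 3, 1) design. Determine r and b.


An STS(v) is a 2-(v, 3, 1) BIBD: block size k = 3, λ = 1.
Replication: r(k − 1) = λ(v − 1) ⇒ r·2 = 2827 − 1 = 2826 ⇒ r = 1413.
Block count: b = v(v − 1)/6 = 2827·2826/6 = 7989102/6 = 1331517.

r = 1413, b = 1331517.


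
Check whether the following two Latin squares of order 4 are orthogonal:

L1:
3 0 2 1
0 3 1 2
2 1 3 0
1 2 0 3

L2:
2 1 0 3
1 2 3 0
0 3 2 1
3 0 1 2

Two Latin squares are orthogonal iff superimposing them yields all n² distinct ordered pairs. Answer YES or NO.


Form the n² = 16 superimposed pairs (L1[i][j], L2[i][j]), row by row (rows and columns indexed from 0):
row 0: (3,2) (0,1) (2,0) (1,3)
row 1: (0,1) (3,2) (1,3) (2,0)
row 2: (2,0) (1,3) (3,2) (0,1)
row 3: (1,3) (2,0) (0,1) (3,2)
Orthogonality requires all 16 pairs distinct.
But the pair (0,1) repeats: cell (0,1) has L1 = 0, L2 = 1, and cell (1,0) has L1 = 0, L2 = 1.
A repeated pair means some other pair never occurs (only 4 distinct pairs out of 16), so the squares are not orthogonal.
Conclusion: NO.

NO


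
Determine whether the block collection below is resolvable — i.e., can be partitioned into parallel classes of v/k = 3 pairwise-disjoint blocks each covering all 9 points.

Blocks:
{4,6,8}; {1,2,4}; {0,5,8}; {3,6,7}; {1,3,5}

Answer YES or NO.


v = 9, block size k = 3, number of blocks = 5.
For resolvability, blocks must partition into parallel classes of size v/k = 3.
Total blocks must therefore be a multiple of 3: 5 = 3·1 + 2 ⇒ not divisible ✗.
Resolvable? NO.

NO


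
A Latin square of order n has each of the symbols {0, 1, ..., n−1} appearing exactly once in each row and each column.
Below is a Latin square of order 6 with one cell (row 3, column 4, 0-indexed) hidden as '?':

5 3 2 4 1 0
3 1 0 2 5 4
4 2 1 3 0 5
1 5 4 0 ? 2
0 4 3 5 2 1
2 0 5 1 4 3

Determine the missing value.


Row 3 contains symbols [0, 1, 2, 4, 5] — missing [3].
Column 4 contains symbols [0, 1, 2, 4, 5] — missing [3].
The missing symbol must appear in both missing sets; intersection = [3].
Therefore the hidden value is 3.

Missing value = 3.


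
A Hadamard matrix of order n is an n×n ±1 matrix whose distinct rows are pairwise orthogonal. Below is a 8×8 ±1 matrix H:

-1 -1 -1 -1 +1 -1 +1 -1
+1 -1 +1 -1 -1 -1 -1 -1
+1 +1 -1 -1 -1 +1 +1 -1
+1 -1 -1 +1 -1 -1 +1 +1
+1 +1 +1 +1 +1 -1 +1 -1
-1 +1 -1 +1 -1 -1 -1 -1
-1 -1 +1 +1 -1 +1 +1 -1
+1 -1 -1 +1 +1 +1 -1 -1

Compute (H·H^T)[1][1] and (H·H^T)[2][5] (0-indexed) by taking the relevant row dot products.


Row 1 of H: [1, -1, 1, -1, -1, -1, -1, -1].
Row 2 of H: [1, 1, -1, -1, -1, 1, 1, -1].
Row 5 of H: [-1, 1, -1, 1, -1, -1, -1, -1].
(H·H^T)[1][1] = Σ_j H[1][j]·H[1][j] = (1)² + (-1)² + (1)² + (-1)² + (-1)² + (-1)² + (-1)² + (-1)² = 1 + 1 + 1 + 1 + 1 + 1 + 1 + 1 = 8.
(H·H^T)[2][5] = Σ_j H[2][j]·H[5][j] = (1)·(-1) + (1)·(1) + (-1)·(-1) + (-1)·(1) + (-1)·(-1) + (1)·(-1) + (1)·(-1) + (-1)·(-1) = -1 + 1 + 1 + -1 + 1 + -1 + -1 + 1 = 0.
So rows 2 and 5 are orthogonal; the diagonal entry equals n = 8.

(1,1) entry = 8; (2,5) entry = 0.


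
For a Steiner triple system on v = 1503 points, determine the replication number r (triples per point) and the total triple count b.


An STS(v) is a 2-(v, 3, 1) BIBD: block size k = 3, λ = 1.
Replication: r(k − 1) = λ(v − 1) ⇒ r·2 = 1503 − 1 = 1502 ⇒ r = 751.
Block count: bk = vr ⇒ b·3 = 1503·751 = 1128753 ⇒ b = 376251.

r = 751, b = 376251.


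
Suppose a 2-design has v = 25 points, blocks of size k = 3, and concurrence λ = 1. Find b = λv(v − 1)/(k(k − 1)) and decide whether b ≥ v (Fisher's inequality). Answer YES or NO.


r = λ(v − 1)/(k − 1) = 1·24/2 = 12.
b = vr/k = 25·12/3 = 100.
Fisher's inequality: b ≥ v ⇔ 100 ≥ 25? YES.

YES


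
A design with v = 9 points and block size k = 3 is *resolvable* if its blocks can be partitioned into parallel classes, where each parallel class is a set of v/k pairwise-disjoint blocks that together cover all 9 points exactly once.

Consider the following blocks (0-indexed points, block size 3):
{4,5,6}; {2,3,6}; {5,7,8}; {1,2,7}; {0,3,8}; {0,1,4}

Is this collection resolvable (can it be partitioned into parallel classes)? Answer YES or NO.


v = 9, block size k = 3, number of blocks = 6.
For resolvability, blocks must partition into parallel classes of size v/k = 3.
Total blocks must therefore be a multiple of 3: 6 = 3·2 + 0 ⇒ divisible ✓.
Greedy packing gives 2 candidate class(es). Each should be a full parallel class (size 3, covers all 9 points).
  Class 1 (3 blocks): {4,5,6}; {1,2,7}; {0,3,8}. Points covered: [0, 1, 2, 3, 4, 5, 6, 7, 8].
  Class 2 (3 blocks): {2,3,6}; {5,7,8}; {0,1,4}. Points covered: [0, 1, 2, 3, 4, 5, 6, 7, 8].
All classes full (size 3)? YES. All classes cover every point? YES.
Resolvable? YES.

YES


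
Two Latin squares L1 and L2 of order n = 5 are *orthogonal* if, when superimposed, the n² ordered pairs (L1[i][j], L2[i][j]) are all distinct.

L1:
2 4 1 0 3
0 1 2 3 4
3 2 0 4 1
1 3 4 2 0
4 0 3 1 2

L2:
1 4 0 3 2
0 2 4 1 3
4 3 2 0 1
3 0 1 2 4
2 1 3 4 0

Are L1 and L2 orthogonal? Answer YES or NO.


Form the n² = 25 superimposed pairs (L1[i][j], L2[i][j]), row by row (rows and columns indexed from 0):
row 0: (2,1) (4,4) (1,0) (0,3) (3,2)
row 1: (0,0) (1,2) (2,4) (3,1) (4,3)
row 2: (3,4) (2,3) (0,2) (4,0) (1,1)
row 3: (1,3) (3,0) (4,1) (2,2) (0,4)
row 4: (4,2) (0,1) (3,3) (1,4) (2,0)
Orthogonality requires all 25 pairs distinct.
Check by first coordinate: for each symbol s of L1, list the L2 entries in the n cells where L1 = s; they must all differ.
  L1 = 0: L2 entries (in reading order) 3, 0, 2, 4, 1 — all 5 distinct ✓
  L1 = 1: L2 entries (in reading order) 0, 2, 1, 3, 4 — all 5 distinct ✓
  L1 = 2: L2 entries (in reading order) 1, 4, 3, 2, 0 — all 5 distinct ✓
  L1 = 3: L2 entries (in reading order) 2, 1, 4, 0, 3 — all 5 distinct ✓
  L1 = 4: L2 entries (in reading order) 4, 3, 0, 1, 2 — all 5 distinct ✓
Every symbol of L1 meets every symbol of L2 exactly once, so all 25 pairs are distinct (25 of 25).
Conclusion: YES.

YES


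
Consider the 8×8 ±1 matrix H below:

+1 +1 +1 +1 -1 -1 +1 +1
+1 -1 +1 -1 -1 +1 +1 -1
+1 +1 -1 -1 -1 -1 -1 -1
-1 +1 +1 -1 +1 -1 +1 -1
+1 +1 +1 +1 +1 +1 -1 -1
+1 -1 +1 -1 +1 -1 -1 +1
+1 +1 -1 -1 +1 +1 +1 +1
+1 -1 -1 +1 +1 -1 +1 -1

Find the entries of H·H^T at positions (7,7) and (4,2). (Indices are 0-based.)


Row 2 of H: [1, 1, -1, -1, -1, -1, -1, -1].
Row 4 of H: [1, 1, 1, 1, 1, 1, -1, -1].
Row 7 of H: [1, -1, -1, 1, 1, -1, 1, -1].
(H·H^T)[7][7] = Σ_j H[7][j]·H[7][j] = (1)² + (-1)² + (-1)² + (1)² + (1)² + (-1)² + (1)² + (-1)² = 1 + 1 + 1 + 1 + 1 + 1 + 1 + 1 = 8.
(H·H^T)[4][2] = Σ_j H[4][j]·H[2][j] = (1)·(1) + (1)·(1) + (1)·(-1) + (1)·(-1) + (1)·(-1) + (1)·(-1) + (-1)·(-1) + (-1)·(-1) = 1 + 1 + -1 + -1 + -1 + -1 + 1 + 1 = 0.
So rows 4 and 2 are orthogonal; the diagonal entry equals n = 8.

(7,7) entry = 8; (4,2) entry = 0.


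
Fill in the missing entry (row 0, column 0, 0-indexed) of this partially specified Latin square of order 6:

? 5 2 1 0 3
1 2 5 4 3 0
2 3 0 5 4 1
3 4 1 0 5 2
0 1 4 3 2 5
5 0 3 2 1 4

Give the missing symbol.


Row 0 contains symbols [0, 1, 2, 3, 5] — missing [4].
Column 0 contains symbols [0, 1, 2, 3, 5] — missing [4].
The missing symbol must appear in both missing sets; intersection = [4].
Therefore the hidden value is 4.

Missing value = 4.


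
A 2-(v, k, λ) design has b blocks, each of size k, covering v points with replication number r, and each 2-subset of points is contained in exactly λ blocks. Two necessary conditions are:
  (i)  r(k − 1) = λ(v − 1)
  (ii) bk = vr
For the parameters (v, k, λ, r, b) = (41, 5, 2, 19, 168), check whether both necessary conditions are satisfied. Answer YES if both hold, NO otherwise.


Condition (i): r(k − 1) = 19·4 = 76; λ(v − 1) = 2·40 = 80. Match? NO.
Condition (ii): bk = 168·5 = 840; vr = 41·19 = 779. Match? NO.
Both conditions hold? NO.

NO


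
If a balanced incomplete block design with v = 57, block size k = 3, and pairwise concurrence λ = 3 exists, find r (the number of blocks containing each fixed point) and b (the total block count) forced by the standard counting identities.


Any 2-(v, k, λ) BIBD satisfies two necessary conditions:
  (i)  Each point sits in r blocks, and counting incidences through any fixed point gives r(k − 1) = λ(v − 1), so r = λ(v − 1)/(k − 1).
  (ii) Total incidences bk = vr, so b = vr/k.
Step 1: r = λ(v − 1)/(k − 1) = 3·(57 − 1)/(3 − 1) = 3·56/2 = 168/2 = 84.
Step 2: b = vr/k = 57·84/3 = 4788/3 = 1596.
Check integrality: r = 84 ∈ Z ✓, b = 1596 ∈ Z ✓.
(These identities are necessary conditions: they determine r and b for any design with these parameters, but do not by themselves prove that one exists.)

r = 84, b = 1596.


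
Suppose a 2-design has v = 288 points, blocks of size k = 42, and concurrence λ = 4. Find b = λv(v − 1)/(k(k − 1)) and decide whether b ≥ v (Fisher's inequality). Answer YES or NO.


b = λv(v − 1)/(k(k − 1)) = 4·288·287/(42·41) = 330624/1722 = 192.
Compare with v = 288: b < v, so Fisher's inequality fails.

NO


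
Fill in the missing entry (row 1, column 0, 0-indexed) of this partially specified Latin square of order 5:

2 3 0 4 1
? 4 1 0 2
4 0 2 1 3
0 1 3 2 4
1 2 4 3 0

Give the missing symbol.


Row 1 contains symbols [0, 1, 2, 4] — missing [3].
Column 0 contains symbols [0, 1, 2, 4] — missing [3].
The missing symbol must appear in both missing sets; intersection = [3].
Therefore the hidden value is 3.

Missing value = 3.


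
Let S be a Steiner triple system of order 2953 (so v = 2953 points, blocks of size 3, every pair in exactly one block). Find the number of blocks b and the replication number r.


An STS(v) is a 2-(v, 3, 1) BIBD: block size k = 3, λ = 1.
Replication: r(k − 1) = λ(v − 1) ⇒ r·2 = 2953 − 1 = 2952 ⇒ r = 1476.
Block count: bk = vr ⇒ b·3 = 2953·1476 = 4358628 ⇒ b = 1452876.
(Check via b = v(v − 1)/6 = 2953·2952/6 = 8717256/6 = 1452876.)

r = 1476, b = 1452876.


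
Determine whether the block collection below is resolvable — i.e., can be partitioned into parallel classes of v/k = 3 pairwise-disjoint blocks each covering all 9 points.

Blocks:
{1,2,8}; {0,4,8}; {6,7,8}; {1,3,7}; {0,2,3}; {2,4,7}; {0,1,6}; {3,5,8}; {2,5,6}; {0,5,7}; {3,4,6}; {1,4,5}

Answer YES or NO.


v = 9, block size k = 3, number of blocks = 12.
For resolvability, blocks must partition into parallel classes of size v/k = 3.
Total blocks must therefore be a multiple of 3: 12 = 3·4 + 0 ⇒ divisible ✓.
Greedy packing gives 4 candidate class(es). Each should be a full parallel class (size 3, covers all 9 points).
  Class 1 (3 blocks): {1,2,8}; {0,5,7}; {3,4,6}. Points covered: [0, 1, 2, 3, 4, 5, 6, 7, 8].
  Class 2 (3 blocks): {0,4,8}; {1,3,7}; {2,5,6}. Points covered: [0, 1, 2, 3, 4, 5, 6, 7, 8].
  Class 3 (3 blocks): {6,7,8}; {0,2,3}; {1,4,5}. Points covered: [0, 1, 2, 3, 4, 5, 6, 7, 8].
  Class 4 (3 blocks): {2,4,7}; {0,1,6}; {3,5,8}. Points covered: [0, 1, 2, 3, 4, 5, 6, 7, 8].
All classes full (size 3)? YES. All classes cover every point? YES.
Resolvable? YES.

YES


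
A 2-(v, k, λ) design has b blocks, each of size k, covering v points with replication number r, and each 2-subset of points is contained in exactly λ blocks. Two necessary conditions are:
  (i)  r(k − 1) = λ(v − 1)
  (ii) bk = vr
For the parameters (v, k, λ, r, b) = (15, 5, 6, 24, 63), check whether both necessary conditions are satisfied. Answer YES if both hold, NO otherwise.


Condition (i): r(k − 1) = 24·4 = 96; λ(v − 1) = 6·14 = 84. Match? NO.
Condition (ii): bk = 63·5 = 315; vr = 15·24 = 360. Match? NO.
Both conditions hold? NO.

NO


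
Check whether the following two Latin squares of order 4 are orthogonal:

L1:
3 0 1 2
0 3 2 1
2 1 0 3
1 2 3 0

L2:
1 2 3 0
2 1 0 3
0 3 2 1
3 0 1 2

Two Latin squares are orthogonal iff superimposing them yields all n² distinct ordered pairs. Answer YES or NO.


Form the n² = 16 superimposed pairs (L1[i][j], L2[i][j]), row by row (rows and columns indexed from 0):
row 0: (3,1) (0,2) (1,3) (2,0)
row 1: (0,2) (3,1) (2,0) (1,3)
row 2: (2,0) (1,3) (0,2) (3,1)
row 3: (1,3) (2,0) (3,1) (0,2)
Orthogonality requires all 16 pairs distinct.
But the pair (0,2) repeats: cell (0,1) has L1 = 0, L2 = 2, and cell (1,0) has L1 = 0, L2 = 2.
A repeated pair means some other pair never occurs (only 4 distinct pairs out of 16), so the squares are not orthogonal.
Conclusion: NO.

NO


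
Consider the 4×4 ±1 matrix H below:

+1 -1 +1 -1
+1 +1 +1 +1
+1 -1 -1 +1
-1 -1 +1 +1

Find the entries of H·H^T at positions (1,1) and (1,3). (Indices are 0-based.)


Row 1 of H: [1, 1, 1, 1].
Row 3 of H: [-1, -1, 1, 1].
(H·H^T)[1][1] = Σ_j H[1][j]·H[1][j] = (1)² + (1)² + (1)² + (1)² = 1 + 1 + 1 + 1 = 4.
(H·H^T)[1][3] = Σ_j H[1][j]·H[3][j] = (1)·(-1) + (1)·(-1) + (1)·(1) + (1)·(1) = -1 + -1 + 1 + 1 = 0.
So rows 1 and 3 are orthogonal; the diagonal entry equals n = 4.

(1,1) entry = 4; (1,3) entry = 0.


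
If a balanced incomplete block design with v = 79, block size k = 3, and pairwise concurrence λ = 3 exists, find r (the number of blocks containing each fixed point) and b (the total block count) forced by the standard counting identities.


Any 2-(v, k, λ) BIBD satisfies two necessary conditions:
  (i)  Each point sits in r blocks, and counting incidences through any fixed point gives r(k − 1) = λ(v − 1), so r = λ(v − 1)/(k − 1).
  (ii) Total incidences bk = vr, so b = vr/k.
Step 1: r = λ(v − 1)/(k − 1) = 3·(79 − 1)/(3 − 1) = 3·78/2 = 234/2 = 117.
Step 2: b = vr/k = 79·117/3 = 9243/3 = 3081.
Check integrality: r = 117 ∈ Z ✓, b = 3081 ∈ Z ✓.
(These identities are necessary conditions: they determine r and b for any design with these parameters, but do not by themselves prove that one exists.)

r = 117, b = 3081.


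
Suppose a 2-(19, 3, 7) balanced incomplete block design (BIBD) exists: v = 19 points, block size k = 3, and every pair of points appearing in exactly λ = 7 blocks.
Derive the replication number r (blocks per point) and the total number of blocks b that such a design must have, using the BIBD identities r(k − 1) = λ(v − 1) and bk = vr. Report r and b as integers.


Any 2-(v, k, λ) BIBD satisfies two necessary conditions:
  (i)  Each point sits in r blocks, and counting incidences through any fixed point gives r(k − 1) = λ(v − 1), so r = λ(v − 1)/(k − 1).
  (ii) Total incidences bk = vr, so b = vr/k.
Step 1: r = λ(v − 1)/(k − 1) = 7·(19 − 1)/(3 − 1) = 7·18/2 = 126/2 = 63.
Step 2: b = vr/k = 19·63/3 = 1197/3 = 399.
Check integrality: r = 63 ∈ Z ✓, b = 399 ∈ Z ✓.
(These identities are necessary conditions: they determine r and b for any design with these parameters, but do not by themselves prove that one exists.)

r = 63, b = 399.


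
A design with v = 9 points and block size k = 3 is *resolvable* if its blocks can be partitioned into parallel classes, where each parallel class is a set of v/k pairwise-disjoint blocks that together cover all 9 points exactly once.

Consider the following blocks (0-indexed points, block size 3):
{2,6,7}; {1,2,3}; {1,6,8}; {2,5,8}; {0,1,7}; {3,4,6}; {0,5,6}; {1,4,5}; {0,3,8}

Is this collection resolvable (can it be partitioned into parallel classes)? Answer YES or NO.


v = 9, block size k = 3, number of blocks = 9.
For resolvability, blocks must partition into parallel classes of size v/k = 3.
Total blocks must therefore be a multiple of 3: 9 = 3·3 + 0 ⇒ divisible ✓.
Consider block {1,2,3}. The only other block(s) in the collection disjoint from it are {0,5,6} — just 1 block(s). Any parallel class containing {1,2,3} would need 2 other blocks each disjoint from it, so no parallel class of size 3 can contain {1,2,3}.
Since every block must belong to some parallel class in a resolution, the collection cannot be partitioned into parallel classes.
Resolvable? NO.

NO


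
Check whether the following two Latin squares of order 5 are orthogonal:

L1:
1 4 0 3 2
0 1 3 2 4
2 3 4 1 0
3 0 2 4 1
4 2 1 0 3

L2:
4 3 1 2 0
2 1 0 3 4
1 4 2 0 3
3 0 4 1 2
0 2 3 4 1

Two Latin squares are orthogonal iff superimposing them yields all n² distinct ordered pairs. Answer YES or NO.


Form the n² = 25 superimposed pairs (L1[i][j], L2[i][j]), row by row (rows and columns indexed from 0):
row 0: (1,4) (4,3) (0,1) (3,2) (2,0)
row 1: (0,2) (1,1) (3,0) (2,3) (4,4)
row 2: (2,1) (3,4) (4,2) (1,0) (0,3)
row 3: (3,3) (0,0) (2,4) (4,1) (1,2)
row 4: (4,0) (2,2) (1,3) (0,4) (3,1)
Orthogonality requires all 25 pairs distinct.
Check by first coordinate: for each symbol s of L1, list the L2 entries in the n cells where L1 = s; they must all differ.
  L1 = 0: L2 entries (in reading order) 1, 2, 3, 0, 4 — all 5 distinct ✓
  L1 = 1: L2 entries (in reading order) 4, 1, 0, 2, 3 — all 5 distinct ✓
  L1 = 2: L2 entries (in reading order) 0, 3, 1, 4, 2 — all 5 distinct ✓
  L1 = 3: L2 entries (in reading order) 2, 0, 4, 3, 1 — all 5 distinct ✓
  L1 = 4: L2 entries (in reading order) 3, 4, 2, 1, 0 — all 5 distinct ✓
Every symbol of L1 meets every symbol of L2 exactly once, so all 25 pairs are distinct (25 of 25).
Conclusion: YES.

YES


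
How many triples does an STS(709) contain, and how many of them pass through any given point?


An STS(v) is a 2-(v, 3, 1) BIBD: block size k = 3, λ = 1.
Replication: r(k − 1) = λ(v − 1) ⇒ r·2 = 709 − 1 = 708 ⇒ r = 354.
Block count: bk = vr ⇒ b·3 = 709·354 = 250986 ⇒ b = 83662.

r = 354, b = 83662.


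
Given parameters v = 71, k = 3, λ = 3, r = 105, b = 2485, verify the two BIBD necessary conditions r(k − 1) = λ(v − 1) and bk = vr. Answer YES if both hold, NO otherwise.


Condition (i): r(k − 1) = 105·2 = 210; λ(v − 1) = 3·70 = 210. Match? YES.
Condition (ii): bk = 2485·3 = 7455; vr = 71·105 = 7455. Match? YES.
Both conditions hold? YES.

YES


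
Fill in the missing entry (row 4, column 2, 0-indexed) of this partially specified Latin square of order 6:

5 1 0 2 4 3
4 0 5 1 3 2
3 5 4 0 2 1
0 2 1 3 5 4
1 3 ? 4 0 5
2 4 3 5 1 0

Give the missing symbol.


Row 4 contains symbols [0, 1, 3, 4, 5] — missing [2].
Column 2 contains symbols [0, 1, 3, 4, 5] — missing [2].
The missing symbol must appear in both missing sets; intersection = [2].
Therefore the hidden value is 2.

Missing value = 2.


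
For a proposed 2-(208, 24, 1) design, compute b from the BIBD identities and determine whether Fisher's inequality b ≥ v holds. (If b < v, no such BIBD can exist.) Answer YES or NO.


b = λv(v − 1)/(k(k − 1)) = 1·208·207/(24·23) = 43056/552 = 78.
Compare with v = 208: b < v, so Fisher's inequality fails.

NO


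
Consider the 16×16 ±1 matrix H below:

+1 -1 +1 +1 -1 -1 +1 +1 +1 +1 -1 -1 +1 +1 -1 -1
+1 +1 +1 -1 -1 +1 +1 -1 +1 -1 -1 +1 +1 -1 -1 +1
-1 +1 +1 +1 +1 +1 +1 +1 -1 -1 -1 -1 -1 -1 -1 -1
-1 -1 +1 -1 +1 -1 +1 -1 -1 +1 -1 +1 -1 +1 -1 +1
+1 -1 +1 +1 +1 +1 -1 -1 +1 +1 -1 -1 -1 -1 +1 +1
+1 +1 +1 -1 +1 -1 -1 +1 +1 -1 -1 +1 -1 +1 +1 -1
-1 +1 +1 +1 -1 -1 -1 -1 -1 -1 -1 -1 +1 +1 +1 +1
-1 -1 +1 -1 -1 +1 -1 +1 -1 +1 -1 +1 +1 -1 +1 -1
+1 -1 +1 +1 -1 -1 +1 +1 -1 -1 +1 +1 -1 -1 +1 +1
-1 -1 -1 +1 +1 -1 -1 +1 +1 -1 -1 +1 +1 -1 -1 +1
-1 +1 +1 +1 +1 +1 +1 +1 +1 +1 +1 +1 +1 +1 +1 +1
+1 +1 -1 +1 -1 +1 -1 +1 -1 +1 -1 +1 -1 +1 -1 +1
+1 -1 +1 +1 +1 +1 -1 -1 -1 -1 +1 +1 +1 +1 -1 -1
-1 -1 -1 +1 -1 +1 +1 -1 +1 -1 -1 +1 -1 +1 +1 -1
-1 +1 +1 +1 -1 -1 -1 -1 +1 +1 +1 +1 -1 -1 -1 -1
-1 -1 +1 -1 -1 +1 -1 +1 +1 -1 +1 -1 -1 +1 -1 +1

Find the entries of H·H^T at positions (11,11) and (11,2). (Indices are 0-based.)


Row 2 of H: [-1, 1, 1, 1, 1, 1, 1, 1, -1, -1, -1, -1, -1, -1, -1, -1].
Row 11 of H: [1, 1, -1, 1, -1, 1, -1, 1, -1, 1, -1, 1, -1, 1, -1, 1].
(H·H^T)[11][11] = Σ_j H[11][j]·H[11][j] = (1)² + (1)² + (-1)² + (1)² + (-1)² + (1)² + (-1)² + (1)² + (-1)² + (1)² + (-1)² + (1)² + (-1)² + (1)² + (-1)² + (1)² = 1 + 1 + 1 + 1 + 1 + 1 + 1 + 1 + 1 + 1 + 1 + 1 + 1 + 1 + 1 + 1 = 16.
(H·H^T)[11][2] = Σ_j H[11][j]·H[2][j] = (1)·(-1) + (1)·(1) + (-1)·(1) + (1)·(1) + (-1)·(1) + (1)·(1) + (-1)·(1) + (1)·(1) + (-1)·(-1) + (1)·(-1) + (-1)·(-1) + (1)·(-1) + (-1)·(-1) + (1)·(-1) + (-1)·(-1) + (1)·(-1) = -1 + 1 + -1 + 1 + -1 + 1 + -1 + 1 + 1 + -1 + 1 + -1 + 1 + -1 + 1 + -1 = 0.
So rows 11 and 2 are orthogonal; the diagonal entry equals n = 16.

(11,11) entry = 16; (11,2) entry = 0.


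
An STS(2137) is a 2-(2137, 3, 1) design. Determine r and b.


An STS(v) is a 2-(v, 3, 1) BIBD: block size k = 3, λ = 1.
Replication: r(k − 1) = λ(v − 1) ⇒ r·2 = 2137 − 1 = 2136 ⇒ r = 1068.
Block count: b = v(v − 1)/6 = 2137·2136/6 = 4564632/6 = 760772.
(Check via bk = vr: 760772·3 = 2282316 = 2137·1068 = 2282316 ✓.)

r = 1068, b = 760772.


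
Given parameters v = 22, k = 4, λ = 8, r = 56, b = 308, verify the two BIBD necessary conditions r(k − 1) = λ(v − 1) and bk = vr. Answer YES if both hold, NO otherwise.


Condition (i): r(k − 1) = 56·3 = 168; λ(v − 1) = 8·21 = 168. Match? YES.
Condition (ii): bk = 308·4 = 1232; vr = 22·56 = 1232. Match? YES.
Both conditions hold? YES.

YES


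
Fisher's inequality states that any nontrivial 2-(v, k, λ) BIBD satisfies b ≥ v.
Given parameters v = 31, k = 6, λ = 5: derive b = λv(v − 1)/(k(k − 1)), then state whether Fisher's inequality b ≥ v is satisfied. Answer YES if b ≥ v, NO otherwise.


b = λv(v − 1)/(k(k − 1)) = 5·31·30/(6·5) = 4650/30 = 155.
Compare with v = 31: b ≥ v, so Fisher's inequality holds.

YES


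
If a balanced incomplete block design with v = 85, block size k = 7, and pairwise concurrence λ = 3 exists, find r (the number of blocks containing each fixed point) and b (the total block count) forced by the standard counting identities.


Any 2-(v, k, λ) BIBD satisfies two necessary conditions:
  (i)  Each point sits in r blocks, and counting incidences through any fixed point gives r(k − 1) = λ(v − 1), so r = λ(v − 1)/(k − 1).
  (ii) Total incidences bk = vr, so b = vr/k.
Step 1: r = λ(v − 1)/(k − 1) = 3·(85 − 1)/(7 − 1) = 3·84/6 = 252/6 = 42.
Step 2: b = vr/k = 85·42/7 = 3570/7 = 510.
Check integrality: r = 42 ∈ Z ✓, b = 510 ∈ Z ✓.
(These identities are necessary conditions: they determine r and b for any design with these parameters, but do not by themselves prove that one exists.)

r = 42, b = 510.


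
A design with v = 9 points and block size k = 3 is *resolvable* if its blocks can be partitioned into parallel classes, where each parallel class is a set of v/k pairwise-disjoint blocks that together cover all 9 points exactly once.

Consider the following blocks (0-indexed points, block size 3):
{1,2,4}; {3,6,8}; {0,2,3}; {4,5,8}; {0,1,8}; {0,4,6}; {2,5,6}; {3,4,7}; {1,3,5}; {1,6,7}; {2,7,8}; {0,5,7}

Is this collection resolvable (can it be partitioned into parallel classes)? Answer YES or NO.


v = 9, block size k = 3, number of blocks = 12.
For resolvability, blocks must partition into parallel classes of size v/k = 3.
Total blocks must therefore be a multiple of 3: 12 = 3·4 + 0 ⇒ divisible ✓.
Greedy packing gives 4 candidate class(es). Each should be a full parallel class (size 3, covers all 9 points).
  Class 1 (3 blocks): {1,2,4}; {3,6,8}; {0,5,7}. Points covered: [0, 1, 2, 3, 4, 5, 6, 7, 8].
  Class 2 (3 blocks): {0,2,3}; {4,5,8}; {1,6,7}. Points covered: [0, 1, 2, 3, 4, 5, 6, 7, 8].
  Class 3 (3 blocks): {0,1,8}; {2,5,6}; {3,4,7}. Points covered: [0, 1, 2, 3, 4, 5, 6, 7, 8].
  Class 4 (3 blocks): {0,4,6}; {1,3,5}; {2,7,8}. Points covered: [0, 1, 2, 3, 4, 5, 6, 7, 8].
All classes full (size 3)? YES. All classes cover every point? YES.
Resolvable? YES.

YES


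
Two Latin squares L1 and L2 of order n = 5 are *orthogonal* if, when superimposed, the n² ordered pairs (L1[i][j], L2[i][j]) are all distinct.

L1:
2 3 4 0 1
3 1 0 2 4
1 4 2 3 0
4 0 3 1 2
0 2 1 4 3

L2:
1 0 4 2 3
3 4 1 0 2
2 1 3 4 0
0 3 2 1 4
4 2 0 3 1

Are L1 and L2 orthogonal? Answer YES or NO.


Form the n² = 25 superimposed pairs (L1[i][j], L2[i][j]), row by row (rows and columns indexed from 0):
row 0: (2,1) (3,0) (4,4) (0,2) (1,3)
row 1: (3,3) (1,4) (0,1) (2,0) (4,2)
row 2: (1,2) (4,1) (2,3) (3,4) (0,0)
row 3: (4,0) (0,3) (3,2) (1,1) (2,4)
row 4: (0,4) (2,2) (1,0) (4,3) (3,1)
Orthogonality requires all 25 pairs distinct.
Check by first coordinate: for each symbol s of L1, list the L2 entries in the n cells where L1 = s; they must all differ.
  L1 = 0: L2 entries (in reading order) 2, 1, 0, 3, 4 — all 5 distinct ✓
  L1 = 1: L2 entries (in reading order) 3, 4, 2, 1, 0 — all 5 distinct ✓
  L1 = 2: L2 entries (in reading order) 1, 0, 3, 4, 2 — all 5 distinct ✓
  L1 = 3: L2 entries (in reading order) 0, 3, 4, 2, 1 — all 5 distinct ✓
  L1 = 4: L2 entries (in reading order) 4, 2, 1, 0, 3 — all 5 distinct ✓
Every symbol of L1 meets every symbol of L2 exactly once, so all 25 pairs are distinct (25 of 25).
Conclusion: YES.

YES


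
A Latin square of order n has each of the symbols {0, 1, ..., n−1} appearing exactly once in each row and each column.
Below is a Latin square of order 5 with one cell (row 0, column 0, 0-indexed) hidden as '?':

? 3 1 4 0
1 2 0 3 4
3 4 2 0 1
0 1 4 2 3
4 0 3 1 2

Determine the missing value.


Row 0 contains symbols [0, 1, 3, 4] — missing [2].
Column 0 contains symbols [0, 1, 3, 4] — missing [2].
The missing symbol must appear in both missing sets; intersection = [2].
Therefore the hidden value is 2.

Missing value = 2.


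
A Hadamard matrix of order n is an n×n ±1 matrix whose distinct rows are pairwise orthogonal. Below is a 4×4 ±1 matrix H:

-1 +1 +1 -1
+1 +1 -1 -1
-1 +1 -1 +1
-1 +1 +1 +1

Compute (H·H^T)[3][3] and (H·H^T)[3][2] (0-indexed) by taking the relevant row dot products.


Row 2 of H: [-1, 1, -1, 1].
Row 3 of H: [-1, 1, 1, 1].
(H·H^T)[3][3] = Σ_j H[3][j]·H[3][j] = (-1)² + (1)² + (1)² + (1)² = 1 + 1 + 1 + 1 = 4.
(H·H^T)[3][2] = Σ_j H[3][j]·H[2][j] = (-1)·(-1) + (1)·(1) + (1)·(-1) + (1)·(1) = 1 + 1 + -1 + 1 = 2.
Rows 3 and 2 are not orthogonal (dot product = 2 ≠ 0), so H is not a Hadamard matrix.

(3,3) entry = 4; (3,2) entry = 2.


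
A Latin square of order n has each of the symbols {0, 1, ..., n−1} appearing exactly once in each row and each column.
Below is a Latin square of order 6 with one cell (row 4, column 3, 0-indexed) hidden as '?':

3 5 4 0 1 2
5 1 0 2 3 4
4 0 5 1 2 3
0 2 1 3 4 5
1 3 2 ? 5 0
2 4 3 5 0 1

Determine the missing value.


Row 4 contains symbols [0, 1, 2, 3, 5] — missing [4].
Column 3 contains symbols [0, 1, 2, 3, 5] — missing [4].
The missing symbol must appear in both missing sets; intersection = [4].
Therefore the hidden value is 4.

Missing value = 4.


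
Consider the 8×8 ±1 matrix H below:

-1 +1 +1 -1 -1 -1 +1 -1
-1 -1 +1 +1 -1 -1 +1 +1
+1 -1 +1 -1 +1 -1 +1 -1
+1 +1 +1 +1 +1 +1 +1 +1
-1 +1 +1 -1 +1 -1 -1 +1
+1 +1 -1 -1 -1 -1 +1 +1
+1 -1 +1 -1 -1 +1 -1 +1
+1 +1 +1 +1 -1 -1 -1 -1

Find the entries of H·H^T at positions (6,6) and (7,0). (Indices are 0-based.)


Row 0 of H: [-1, 1, 1, -1, -1, -1, 1, -1].
Row 6 of H: [1, -1, 1, -1, -1, 1, -1, 1].
Row 7 of H: [1, 1, 1, 1, -1, -1, -1, -1].
(H·H^T)[6][6] = Σ_j H[6][j]·H[6][j] = (1)² + (-1)² + (1)² + (-1)² + (-1)² + (1)² + (-1)² + (1)² = 1 + 1 + 1 + 1 + 1 + 1 + 1 + 1 = 8.
(H·H^T)[7][0] = Σ_j H[7][j]·H[0][j] = (1)·(-1) + (1)·(1) + (1)·(1) + (1)·(-1) + (-1)·(-1) + (-1)·(-1) + (-1)·(1) + (-1)·(-1) = -1 + 1 + 1 + -1 + 1 + 1 + -1 + 1 = 2.
Rows 7 and 0 are not orthogonal (dot product = 2 ≠ 0), so H is not a Hadamard matrix.

(6,6) entry = 8; (7,0) entry = 2.


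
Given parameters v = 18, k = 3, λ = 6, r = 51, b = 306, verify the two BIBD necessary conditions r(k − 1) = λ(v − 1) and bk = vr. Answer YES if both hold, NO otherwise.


Condition (i): r(k − 1) = 51·2 = 102; λ(v − 1) = 6·17 = 102. Match? YES.
Condition (ii): bk = 306·3 = 918; vr = 18·51 = 918. Match? YES.
Both conditions hold? YES.

YES


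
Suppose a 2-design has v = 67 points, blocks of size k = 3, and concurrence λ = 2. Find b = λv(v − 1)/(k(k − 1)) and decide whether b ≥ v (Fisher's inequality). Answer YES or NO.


r = λ(v − 1)/(k − 1) = 2·66/2 = 66.
b = vr/k = 67·66/3 = 1474.
Fisher's inequality: b ≥ v ⇔ 1474 ≥ 67? YES.

YES


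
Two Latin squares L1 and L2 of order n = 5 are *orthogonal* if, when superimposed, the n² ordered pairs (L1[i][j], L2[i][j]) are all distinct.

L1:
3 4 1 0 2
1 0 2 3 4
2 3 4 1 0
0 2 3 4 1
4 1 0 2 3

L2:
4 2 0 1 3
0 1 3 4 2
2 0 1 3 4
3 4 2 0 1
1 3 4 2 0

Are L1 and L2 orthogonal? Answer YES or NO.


Form the n² = 25 superimposed pairs (L1[i][j], L2[i][j]), row by row (rows and columns indexed from 0):
row 0: (3,4) (4,2) (1,0) (0,1) (2,3)
row 1: (1,0) (0,1) (2,3) (3,4) (4,2)
row 2: (2,2) (3,0) (4,1) (1,3) (0,4)
row 3: (0,3) (2,4) (3,2) (4,0) (1,1)
row 4: (4,1) (1,3) (0,4) (2,2) (3,0)
Orthogonality requires all 25 pairs distinct.
But the pair (1,0) repeats: cell (0,2) has L1 = 1, L2 = 0, and cell (1,0) has L1 = 1, L2 = 0.
A repeated pair means some other pair never occurs (only 15 distinct pairs out of 25), so the squares are not orthogonal.
Conclusion: NO.

NO


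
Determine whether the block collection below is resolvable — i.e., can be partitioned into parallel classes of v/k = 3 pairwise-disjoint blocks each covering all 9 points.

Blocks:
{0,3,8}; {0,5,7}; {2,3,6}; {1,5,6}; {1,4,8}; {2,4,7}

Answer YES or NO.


v = 9, block size k = 3, number of blocks = 6.
For resolvability, blocks must partition into parallel classes of size v/k = 3.
Total blocks must therefore be a multiple of 3: 6 = 3·2 + 0 ⇒ divisible ✓.
Greedy packing gives 2 candidate class(es). Each should be a full parallel class (size 3, covers all 9 points).
  Class 1 (3 blocks): {0,3,8}; {1,5,6}; {2,4,7}. Points covered: [0, 1, 2, 3, 4, 5, 6, 7, 8].
  Class 2 (3 blocks): {0,5,7}; {2,3,6}; {1,4,8}. Points covered: [0, 1, 2, 3, 4, 5, 6, 7, 8].
All classes full (size 3)? YES. All classes cover every point? YES.
Resolvable? YES.

YES


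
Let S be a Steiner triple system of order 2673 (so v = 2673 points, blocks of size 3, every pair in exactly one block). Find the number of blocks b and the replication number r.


An STS(v) is a 2-(v, 3, 1) BIBD: block size k = 3, λ = 1.
Replication: r(k − 1) = λ(v − 1) ⇒ r·2 = 2673 − 1 = 2672 ⇒ r = 1336.
Block count: bk = vr ⇒ b·3 = 2673·1336 = 3571128 ⇒ b = 1190376.
(Check via b = v(v − 1)/6 = 2673·2672/6 = 7142256/6 = 1190376.)

r = 1336, b = 1190376.


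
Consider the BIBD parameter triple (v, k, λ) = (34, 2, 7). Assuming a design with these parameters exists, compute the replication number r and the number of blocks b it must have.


Any 2-(v, k, λ) BIBD satisfies two necessary conditions:
  (i)  Each point sits in r blocks, and counting incidences through any fixed point gives r(k − 1) = λ(v − 1), so r = λ(v − 1)/(k − 1).
  (ii) Total incidences bk = vr, so b = vr/k.
Step 1: r = λ(v − 1)/(k − 1) = 7·(34 − 1)/(2 − 1) = 7·33/1 = 231/1 = 231.
Step 2: b = vr/k = 34·231/2 = 7854/2 = 3927.
Check integrality: r = 231 ∈ Z ✓, b = 3927 ∈ Z ✓.
(These identities are necessary conditions: they determine r and b for any design with these parameters, but do not by themselves prove that one exists.)

r = 231, b = 3927.


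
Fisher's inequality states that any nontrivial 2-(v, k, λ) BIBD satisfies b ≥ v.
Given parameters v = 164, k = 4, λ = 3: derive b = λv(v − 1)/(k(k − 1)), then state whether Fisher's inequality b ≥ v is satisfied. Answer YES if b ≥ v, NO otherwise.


r = λ(v − 1)/(k − 1) = 3·163/3 = 163.
b = vr/k = 164·163/4 = 6683.
Fisher's inequality: b ≥ v ⇔ 6683 ≥ 164? YES.

YES


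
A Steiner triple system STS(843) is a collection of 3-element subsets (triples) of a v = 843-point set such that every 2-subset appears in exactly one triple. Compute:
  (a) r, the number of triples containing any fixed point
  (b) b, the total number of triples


An STS(v) is a 2-(v, 3, 1) BIBD: block size k = 3, λ = 1.
Replication: r(k − 1) = λ(v − 1) ⇒ r·2 = 843 − 1 = 842 ⇒ r = 421.
Block count: b = v(v − 1)/6 = 843·842/6 = 709806/6 = 118301.
(Check via bk = vr: 118301·3 = 354903 = 843·421 = 354903 ✓.)

r = 421, b = 118301.


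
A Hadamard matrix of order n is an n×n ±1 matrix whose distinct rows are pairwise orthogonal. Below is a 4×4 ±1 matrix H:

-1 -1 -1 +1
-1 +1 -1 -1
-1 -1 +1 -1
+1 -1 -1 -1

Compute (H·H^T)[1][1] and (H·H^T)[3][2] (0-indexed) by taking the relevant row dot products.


Row 1 of H: [-1, 1, -1, -1].
Row 2 of H: [-1, -1, 1, -1].
Row 3 of H: [1, -1, -1, -1].
(H·H^T)[1][1] = Σ_j H[1][j]·H[1][j] = (-1)² + (1)² + (-1)² + (-1)² = 1 + 1 + 1 + 1 = 4.
(H·H^T)[3][2] = Σ_j H[3][j]·H[2][j] = (1)·(-1) + (-1)·(-1) + (-1)·(1) + (-1)·(-1) = -1 + 1 + -1 + 1 = 0.
So rows 3 and 2 are orthogonal; the diagonal entry equals n = 4.

(1,1) entry = 4; (3,2) entry = 0.


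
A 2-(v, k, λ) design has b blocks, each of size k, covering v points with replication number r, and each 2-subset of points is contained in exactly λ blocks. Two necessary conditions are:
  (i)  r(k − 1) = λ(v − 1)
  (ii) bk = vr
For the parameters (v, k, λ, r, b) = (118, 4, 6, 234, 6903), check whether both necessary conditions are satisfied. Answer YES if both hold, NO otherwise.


Condition (i): r(k − 1) = 234·3 = 702; λ(v − 1) = 6·117 = 702. Match? YES.
Condition (ii): bk = 6903·4 = 27612; vr = 118·234 = 27612. Match? YES.
Both conditions hold? YES.

YES


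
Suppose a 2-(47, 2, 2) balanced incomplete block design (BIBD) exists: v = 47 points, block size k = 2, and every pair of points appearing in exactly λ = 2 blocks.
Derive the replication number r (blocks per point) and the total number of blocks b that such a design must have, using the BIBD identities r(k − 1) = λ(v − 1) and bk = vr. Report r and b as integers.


Any 2-(v, k, λ) BIBD satisfies two necessary conditions:
  (i)  Each point sits in r blocks, and counting incidences through any fixed point gives r(k − 1) = λ(v − 1), so r = λ(v − 1)/(k − 1).
  (ii) Total incidences bk = vr, so b = vr/k.
Step 1: r = λ(v − 1)/(k − 1) = 2·(47 − 1)/(2 − 1) = 2·46/1 = 92/1 = 92.
Step 2: b = vr/k = 47·92/2 = 4324/2 = 2162.
Check integrality: r = 92 ∈ Z ✓, b = 2162 ∈ Z ✓.
(These identities are necessary conditions: they determine r and b for any design with these parameters, but do not by themselves prove that one exists.)

r = 92, b = 2162.
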